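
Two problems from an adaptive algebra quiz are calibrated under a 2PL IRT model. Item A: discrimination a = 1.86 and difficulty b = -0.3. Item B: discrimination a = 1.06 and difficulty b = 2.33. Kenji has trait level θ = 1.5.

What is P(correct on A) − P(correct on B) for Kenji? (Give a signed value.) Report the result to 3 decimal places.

P(θ) = 1 / (1 + exp(−a(θ − b)))
P_A = 0.9660
P_B = 0.2932
P_A − P_B = 0.6728

0.673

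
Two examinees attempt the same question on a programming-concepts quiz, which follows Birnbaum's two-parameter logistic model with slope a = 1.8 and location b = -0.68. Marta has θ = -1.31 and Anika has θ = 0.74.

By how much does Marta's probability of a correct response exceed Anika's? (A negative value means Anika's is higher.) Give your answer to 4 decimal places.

P(θ) = 1 / (1 + exp(−a(θ − b)))
P(Marta) = 0.2434  [exponent -1.1340]
P(Anika) = 0.9280  [exponent 2.5560]
Difference = 0.2434 − 0.9280 = -0.6846

-0.6846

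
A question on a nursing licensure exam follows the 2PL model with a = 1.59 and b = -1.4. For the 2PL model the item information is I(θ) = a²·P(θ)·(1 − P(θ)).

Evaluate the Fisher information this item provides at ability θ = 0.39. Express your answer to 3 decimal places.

0.131

P = 1/(1+e^{-2.8461}) = 0.9451
P(1−P) = 0.9451 × 0.0549 = 0.0519
I = a² × P(1−P) = 1.59² × 0.0519 = 0.13114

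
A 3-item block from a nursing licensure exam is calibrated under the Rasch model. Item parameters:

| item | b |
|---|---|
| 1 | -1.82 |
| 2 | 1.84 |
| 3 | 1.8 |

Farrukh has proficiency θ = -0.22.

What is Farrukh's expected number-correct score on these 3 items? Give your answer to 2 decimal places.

P(θ) = 1 / (1 + exp(−(θ − b)))
P_1 = 1/(1+e^{-1.6000}) = 0.8320
P_2 = 1/(1+e^{2.0600}) = 0.1130
P_3 = 1/(1+e^{2.0200}) = 0.1171
E[score] = 0.8320 + 0.1130 + 0.1171 = 1.0622

1.06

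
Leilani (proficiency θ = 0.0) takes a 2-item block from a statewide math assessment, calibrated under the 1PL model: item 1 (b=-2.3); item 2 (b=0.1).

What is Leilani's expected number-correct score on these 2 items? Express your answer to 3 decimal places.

1.384

P(θ) = 1 / (1 + exp(−(θ − b)))
P_1 = 1/(1+e^{-2.3000}) = 0.9089
P_2 = 1/(1+e^{0.1000}) = 0.4750
E[score] = 0.9089 + 0.4750 = 1.3839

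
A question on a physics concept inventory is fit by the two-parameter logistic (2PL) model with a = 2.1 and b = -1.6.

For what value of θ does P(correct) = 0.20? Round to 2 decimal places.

P(θ) = 1 / (1 + exp(−a(θ − b)))
logit = ln(0.2000/0.8000) = -1.3863
θ = b + logit/(a) = -1.6 + (-1.3863)/2.1000 = -2.2601

-2.26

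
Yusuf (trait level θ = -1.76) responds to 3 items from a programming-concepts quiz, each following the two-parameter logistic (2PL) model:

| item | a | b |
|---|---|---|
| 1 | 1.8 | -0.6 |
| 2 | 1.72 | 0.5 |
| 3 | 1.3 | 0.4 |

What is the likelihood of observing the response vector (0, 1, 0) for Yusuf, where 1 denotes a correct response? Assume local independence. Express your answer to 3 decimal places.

P(θ) = 1 / (1 + exp(−a(θ − b)))
P_1 = 1/(1+e^{2.0880}) = 0.1103
P_2 = 1/(1+e^{3.8872}) = 0.0201
P_3 = 1/(1+e^{2.8080}) = 0.0569
L = (1−P_1) × P_2 × (1−P_3) = 0.8897 × 0.0201 × 0.9431 = 0.01686

0.017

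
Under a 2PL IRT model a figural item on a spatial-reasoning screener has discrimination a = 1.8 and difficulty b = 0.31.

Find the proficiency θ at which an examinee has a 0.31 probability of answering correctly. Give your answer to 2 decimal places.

P(θ) = 1 / (1 + exp(−a(θ − b)))
logit = ln(0.3100/0.6900) = -0.8001
θ = b + logit/(a) = 0.31 + (-0.8001)/1.8000 = -0.1345

-0.13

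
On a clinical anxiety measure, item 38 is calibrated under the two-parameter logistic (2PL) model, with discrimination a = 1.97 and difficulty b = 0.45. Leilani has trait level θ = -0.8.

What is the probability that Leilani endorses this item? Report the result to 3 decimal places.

P(θ) = 1 / (1 + exp(−a(θ − b)))
Exponent: 1.97 × (-0.8 − 0.45) = -2.4625
1/(1 + e^{2.4625}) = 0.0785

0.079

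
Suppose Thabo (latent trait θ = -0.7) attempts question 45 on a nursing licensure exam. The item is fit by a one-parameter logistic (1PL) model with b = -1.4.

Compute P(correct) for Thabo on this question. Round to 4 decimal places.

0.6682

P(θ) = 1 / (1 + exp(−(θ − b)))
Exponent: (-0.7 − (-1.4)) = 0.7000
1/(1 + e^{-0.7000}) = 0.6682
P = 0.6682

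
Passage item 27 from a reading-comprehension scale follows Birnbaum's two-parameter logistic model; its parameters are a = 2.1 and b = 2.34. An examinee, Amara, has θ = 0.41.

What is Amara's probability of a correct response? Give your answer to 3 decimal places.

P(θ) = 1 / (1 + exp(−a(θ − b)))
Exponent: 2.1 × (0.41 − 2.34) = -4.0530
1/(1 + e^{4.0530}) = 0.0171

0.017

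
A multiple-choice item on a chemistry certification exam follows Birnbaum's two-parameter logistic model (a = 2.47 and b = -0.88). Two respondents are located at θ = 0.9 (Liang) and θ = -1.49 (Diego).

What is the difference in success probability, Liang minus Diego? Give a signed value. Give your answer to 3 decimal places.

0.806

P(θ) = 1 / (1 + exp(−a(θ − b)))
P(Liang) = 0.9878  [exponent 4.3966]
P(Diego) = 0.1814  [exponent -1.5067]
Difference = 0.9878 − 0.1814 = 0.8064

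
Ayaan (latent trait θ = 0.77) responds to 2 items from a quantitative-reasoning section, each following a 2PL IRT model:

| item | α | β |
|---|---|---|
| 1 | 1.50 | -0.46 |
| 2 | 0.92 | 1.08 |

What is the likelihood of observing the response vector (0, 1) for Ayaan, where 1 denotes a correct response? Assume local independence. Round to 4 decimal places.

0.0586

P(θ) = 1 / (1 + exp(−α(θ − β)))
P_1 = 1/(1+e^{-1.8450}) = 0.8635
P_2 = 1/(1+e^{0.2852}) = 0.4292
L = (1−P_1) × P_2 = 0.1365 × 0.4292 = 0.05857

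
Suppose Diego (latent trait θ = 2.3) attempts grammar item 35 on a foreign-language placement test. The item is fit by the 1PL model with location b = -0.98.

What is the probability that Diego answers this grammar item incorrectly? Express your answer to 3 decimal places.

P(θ) = 1 / (1 + exp(−(θ − b)))
Exponent: (2.3 − (-0.98)) = 3.2800
1/(1 + e^{-3.2800}) = 0.9637
P = 0.9637
P(incorrect) = 1 − 0.9637 = 0.0363

0.036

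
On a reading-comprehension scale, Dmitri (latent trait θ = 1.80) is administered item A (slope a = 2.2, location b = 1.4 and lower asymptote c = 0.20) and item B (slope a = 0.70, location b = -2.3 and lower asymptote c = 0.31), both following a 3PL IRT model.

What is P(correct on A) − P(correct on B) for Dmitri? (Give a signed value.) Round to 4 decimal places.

P(θ) = c + (1 − c) · 1 / (1 + exp(−a(θ − b)))
P_A = 0.7655
P_B = 0.9630
P_A − P_B = -0.1975

-0.1975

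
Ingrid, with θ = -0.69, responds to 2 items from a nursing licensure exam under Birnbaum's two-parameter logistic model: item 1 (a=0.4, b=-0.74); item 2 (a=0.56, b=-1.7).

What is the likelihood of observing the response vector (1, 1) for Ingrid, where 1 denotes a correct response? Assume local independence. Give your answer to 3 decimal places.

P(θ) = 1 / (1 + exp(−a(θ − b)))
P_1 = 1/(1+e^{-0.0200}) = 0.5050
P_2 = 1/(1+e^{-0.5656}) = 0.6377
L = P_1 × P_2 = 0.5050 × 0.6377 = 0.32206

0.322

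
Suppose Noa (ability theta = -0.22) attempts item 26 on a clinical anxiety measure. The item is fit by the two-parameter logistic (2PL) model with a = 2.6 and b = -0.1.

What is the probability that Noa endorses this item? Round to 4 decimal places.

P(theta) = 1 / (1 + exp(−a(theta − b)))
Exponent: 2.6 × (-0.22 − (-0.1)) = -0.3120
1/(1 + e^{0.3120}) = 0.4226

0.4226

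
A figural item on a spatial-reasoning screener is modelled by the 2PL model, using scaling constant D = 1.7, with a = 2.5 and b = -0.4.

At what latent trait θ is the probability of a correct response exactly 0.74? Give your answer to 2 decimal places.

P(θ) = 1 / (1 + exp(−D·a(θ − b)))
logit = ln(0.7400/0.2600) = 1.0460
θ = b + logit/(1.7·a) = -0.4 + 1.0460/4.2500 = -0.1539

-0.15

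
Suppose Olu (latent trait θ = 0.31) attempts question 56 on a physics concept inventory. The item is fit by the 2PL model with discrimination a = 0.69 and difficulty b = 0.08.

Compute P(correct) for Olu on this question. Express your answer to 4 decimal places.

0.5396

P(θ) = 1 / (1 + exp(−a(θ − b)))
Exponent: 0.69 × (0.31 − 0.08) = 0.1587
1/(1 + e^{-0.1587}) = 0.5396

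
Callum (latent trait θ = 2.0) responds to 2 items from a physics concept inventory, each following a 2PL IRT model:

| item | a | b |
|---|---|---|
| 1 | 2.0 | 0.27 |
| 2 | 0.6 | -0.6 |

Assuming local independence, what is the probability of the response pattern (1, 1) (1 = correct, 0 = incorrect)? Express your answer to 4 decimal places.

0.8012

P(θ) = 1 / (1 + exp(−a(θ − b)))
P_1 = 1/(1+e^{-3.4600}) = 0.9695
P_2 = 1/(1+e^{-1.5600}) = 0.8264
L = P_1 × P_2 = 0.9695 × 0.8264 = 0.80117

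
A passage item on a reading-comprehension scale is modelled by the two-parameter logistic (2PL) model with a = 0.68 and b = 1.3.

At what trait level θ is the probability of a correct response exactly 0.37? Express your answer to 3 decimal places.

P(θ) = 1 / (1 + exp(−a(θ − b)))
logit = ln(0.3700/0.6300) = -0.5322
θ = b + logit/(a) = 1.3 + (-0.5322)/0.6800 = 0.5173

0.517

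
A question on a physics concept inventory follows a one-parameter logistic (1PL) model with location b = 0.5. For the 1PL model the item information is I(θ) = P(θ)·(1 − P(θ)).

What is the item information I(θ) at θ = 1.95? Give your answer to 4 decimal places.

P = 1/(1+e^{-1.4500}) = 0.8100
P(1−P) = 0.8100 × 0.1900 = 0.1539
I = P(1−P) = 0.15390

0.1539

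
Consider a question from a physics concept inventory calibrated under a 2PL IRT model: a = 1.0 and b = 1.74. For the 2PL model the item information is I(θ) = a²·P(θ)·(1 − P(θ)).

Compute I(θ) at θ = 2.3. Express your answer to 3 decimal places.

P = 1/(1+e^{-0.5600}) = 0.6365
P(1−P) = 0.6365 × 0.3635 = 0.2314
I = a² × P(1−P) = 1.0² × 0.2314 = 0.23138

0.231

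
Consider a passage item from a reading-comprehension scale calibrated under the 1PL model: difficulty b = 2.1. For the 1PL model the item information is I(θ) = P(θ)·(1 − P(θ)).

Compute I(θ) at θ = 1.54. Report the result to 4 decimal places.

P = 1/(1+e^{0.5600}) = 0.3635
P(1−P) = 0.3635 × 0.6365 = 0.2314
I = P(1−P) = 0.23138

0.2314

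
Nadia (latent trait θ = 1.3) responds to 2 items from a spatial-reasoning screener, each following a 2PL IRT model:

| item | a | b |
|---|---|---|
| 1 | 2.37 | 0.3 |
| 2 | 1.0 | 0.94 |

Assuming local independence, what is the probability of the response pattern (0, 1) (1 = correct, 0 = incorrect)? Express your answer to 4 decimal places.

0.0504

P(θ) = 1 / (1 + exp(−a(θ − b)))
P_1 = 1/(1+e^{-2.3700}) = 0.9145
P_2 = 1/(1+e^{-0.3600}) = 0.5890
L = (1−P_1) × P_2 = 0.0855 × 0.5890 = 0.05036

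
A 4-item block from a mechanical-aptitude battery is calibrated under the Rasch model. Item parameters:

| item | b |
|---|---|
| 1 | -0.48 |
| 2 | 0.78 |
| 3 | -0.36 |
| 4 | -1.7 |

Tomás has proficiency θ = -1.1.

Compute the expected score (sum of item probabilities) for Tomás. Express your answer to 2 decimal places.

P(θ) = 1 / (1 + exp(−(θ − b)))
P_1 = 1/(1+e^{0.6200}) = 0.3498
P_2 = 1/(1+e^{1.8800}) = 0.1324
P_3 = 1/(1+e^{0.7400}) = 0.3230
P_4 = 1/(1+e^{-0.6000}) = 0.6457
E[score] = 0.3498 + 0.1324 + 0.3230 + 0.6457 = 1.4508

1.45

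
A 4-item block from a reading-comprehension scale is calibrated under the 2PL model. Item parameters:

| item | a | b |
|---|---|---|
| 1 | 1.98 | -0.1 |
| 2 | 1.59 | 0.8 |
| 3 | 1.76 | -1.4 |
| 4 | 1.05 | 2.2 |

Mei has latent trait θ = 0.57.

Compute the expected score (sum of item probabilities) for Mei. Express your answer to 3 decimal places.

P(θ) = 1 / (1 + exp(−a(θ − b)))
P_1 = 1/(1+e^{-1.3266}) = 0.7903
P_2 = 1/(1+e^{0.3657}) = 0.4096
P_3 = 1/(1+e^{-3.4672}) = 0.9697
P_4 = 1/(1+e^{1.7115}) = 0.1530
E[score] = 0.7903 + 0.4096 + 0.9697 + 0.1530 = 2.3226

2.323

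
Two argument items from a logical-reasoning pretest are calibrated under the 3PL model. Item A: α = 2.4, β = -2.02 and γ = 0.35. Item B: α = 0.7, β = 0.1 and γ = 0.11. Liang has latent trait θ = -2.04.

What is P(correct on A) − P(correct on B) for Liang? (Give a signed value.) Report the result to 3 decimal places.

0.395

P(θ) = γ + (1 − γ) · 1 / (1 + exp(−α(θ − β)))
P_A = 0.6672
P_B = 0.2726
P_A − P_B = 0.3946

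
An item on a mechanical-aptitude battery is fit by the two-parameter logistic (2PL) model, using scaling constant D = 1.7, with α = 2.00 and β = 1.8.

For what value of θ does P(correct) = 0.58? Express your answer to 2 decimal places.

P(θ) = 1 / (1 + exp(−D·α(θ − β)))
logit = ln(0.5800/0.4200) = 0.3228
θ = β + logit/(1.7·α) = 1.8 + 0.3228/3.4000 = 1.8949

1.89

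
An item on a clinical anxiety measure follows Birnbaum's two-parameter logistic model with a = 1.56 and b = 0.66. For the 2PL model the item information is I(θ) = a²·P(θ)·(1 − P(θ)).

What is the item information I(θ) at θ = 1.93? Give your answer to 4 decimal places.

0.2592

P = 1/(1+e^{-1.9812}) = 0.8788
P(1−P) = 0.8788 × 0.1212 = 0.1065
I = a² × P(1−P) = 1.56² × 0.1065 = 0.25919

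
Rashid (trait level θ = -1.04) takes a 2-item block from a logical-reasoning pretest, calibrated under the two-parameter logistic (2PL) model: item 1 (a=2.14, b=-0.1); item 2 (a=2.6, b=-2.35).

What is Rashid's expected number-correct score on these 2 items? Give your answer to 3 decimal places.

P(θ) = 1 / (1 + exp(−a(θ − b)))
P_1 = 1/(1+e^{2.0116}) = 0.1180
P_2 = 1/(1+e^{-3.4060}) = 0.9679
E[score] = 0.1180 + 0.9679 = 1.0859

1.086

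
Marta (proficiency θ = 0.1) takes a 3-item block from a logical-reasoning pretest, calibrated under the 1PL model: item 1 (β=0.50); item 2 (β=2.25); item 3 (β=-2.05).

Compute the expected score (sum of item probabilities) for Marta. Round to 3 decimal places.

1.401

P(θ) = 1 / (1 + exp(−(θ − β)))
P_1 = 1/(1+e^{0.4000}) = 0.4013
P_2 = 1/(1+e^{2.1500}) = 0.1043
P_3 = 1/(1+e^{-2.1500}) = 0.8957
E[score] = 0.4013 + 0.1043 + 0.8957 = 1.4013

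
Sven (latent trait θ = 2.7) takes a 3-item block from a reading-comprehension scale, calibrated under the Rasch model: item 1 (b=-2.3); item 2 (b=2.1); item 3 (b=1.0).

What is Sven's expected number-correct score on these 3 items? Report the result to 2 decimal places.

2.48

P(θ) = 1 / (1 + exp(−(θ − b)))
P_1 = 1/(1+e^{-5.0000}) = 0.9933
P_2 = 1/(1+e^{-0.6000}) = 0.6457
P_3 = 1/(1+e^{-1.7000}) = 0.8455
E[score] = 0.9933 + 0.6457 + 0.8455 = 2.4845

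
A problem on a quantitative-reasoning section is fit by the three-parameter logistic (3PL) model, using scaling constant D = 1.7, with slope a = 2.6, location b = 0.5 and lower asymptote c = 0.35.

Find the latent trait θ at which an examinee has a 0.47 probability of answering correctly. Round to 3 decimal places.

P(θ) = c + (1 − c) · 1 / (1 + exp(−D·a(θ − b)))
Remove guessing floor: (0.47 − 0.35)/(1 − 0.35) = 0.1846
logit = ln(0.1846/0.8154) = -1.4854
θ = b + logit/(1.7·a) = 0.5 + (-1.4854)/4.4200 = 0.1639

0.164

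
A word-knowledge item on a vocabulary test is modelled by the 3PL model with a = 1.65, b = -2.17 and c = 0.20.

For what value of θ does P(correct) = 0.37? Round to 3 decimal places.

-2.964

P(θ) = c + (1 − c) · 1 / (1 + exp(−a(θ − b)))
Remove guessing floor: (0.37 − 0.20)/(1 − 0.20) = 0.2125
logit = ln(0.2125/0.7875) = -1.3099
θ = b + logit/(a) = -2.17 + (-1.3099)/1.6500 = -2.9639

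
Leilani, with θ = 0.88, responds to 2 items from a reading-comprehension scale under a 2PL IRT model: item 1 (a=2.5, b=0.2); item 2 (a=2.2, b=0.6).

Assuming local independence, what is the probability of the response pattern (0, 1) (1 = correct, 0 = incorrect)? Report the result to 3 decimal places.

0.100

P(θ) = 1 / (1 + exp(−a(θ − b)))
P_1 = 1/(1+e^{-1.7000}) = 0.8455
P_2 = 1/(1+e^{-0.6160}) = 0.6493
L = (1−P_1) × P_2 = 0.1545 × 0.6493 = 0.10030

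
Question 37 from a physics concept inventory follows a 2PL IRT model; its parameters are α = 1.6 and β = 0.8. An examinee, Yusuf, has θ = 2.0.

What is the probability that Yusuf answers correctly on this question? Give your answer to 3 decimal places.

0.872

P(θ) = 1 / (1 + exp(−α(θ − β)))
Exponent: 1.6 × (2.0 − 0.8) = 1.9200
1/(1 + e^{-1.9200}) = 0.8721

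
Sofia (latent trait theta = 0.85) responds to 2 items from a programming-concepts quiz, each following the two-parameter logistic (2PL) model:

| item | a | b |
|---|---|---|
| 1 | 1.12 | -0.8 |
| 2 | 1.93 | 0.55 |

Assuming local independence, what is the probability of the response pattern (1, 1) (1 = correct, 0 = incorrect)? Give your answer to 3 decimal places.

P(theta) = 1 / (1 + exp(−a(theta − b)))
P_1 = 1/(1+e^{-1.8480}) = 0.8639
P_2 = 1/(1+e^{-0.5790}) = 0.6408
L = P_1 × P_2 = 0.8639 × 0.6408 = 0.55361

0.554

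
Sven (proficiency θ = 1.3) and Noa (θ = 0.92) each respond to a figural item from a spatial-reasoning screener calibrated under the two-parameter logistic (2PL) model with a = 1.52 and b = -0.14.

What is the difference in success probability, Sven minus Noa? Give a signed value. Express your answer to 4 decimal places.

0.0657

P(θ) = 1 / (1 + exp(−a(θ − b)))
P(Sven) = 0.8992  [exponent 2.1888]
P(Noa) = 0.8336  [exponent 1.6112]
Difference = 0.8992 − 0.8336 = 0.0657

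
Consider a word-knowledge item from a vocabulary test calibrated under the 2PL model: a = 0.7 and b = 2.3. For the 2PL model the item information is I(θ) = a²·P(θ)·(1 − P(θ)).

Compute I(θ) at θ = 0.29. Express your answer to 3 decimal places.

0.077

P = 1/(1+e^{1.4070}) = 0.1967
P(1−P) = 0.1967 × 0.8033 = 0.1580
I = a² × P(1−P) = 0.7² × 0.1580 = 0.07743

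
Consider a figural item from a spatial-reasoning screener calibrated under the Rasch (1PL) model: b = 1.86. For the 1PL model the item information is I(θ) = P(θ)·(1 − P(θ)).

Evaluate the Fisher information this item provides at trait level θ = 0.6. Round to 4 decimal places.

P = 1/(1+e^{1.2600}) = 0.2210
P(1−P) = 0.2210 × 0.7790 = 0.1721
I = P(1−P) = 0.17214

0.1721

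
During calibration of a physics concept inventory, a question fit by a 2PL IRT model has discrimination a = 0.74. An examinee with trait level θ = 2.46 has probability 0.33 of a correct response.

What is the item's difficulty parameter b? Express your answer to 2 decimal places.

3.42

P(θ) = 1 / (1 + exp(−a(θ − b)))
logit(0.33) = ln(0.33/0.67) = -0.7082
b = θ − logit/(a) = 2.46 − (-0.7082)/0.7400 = 3.4170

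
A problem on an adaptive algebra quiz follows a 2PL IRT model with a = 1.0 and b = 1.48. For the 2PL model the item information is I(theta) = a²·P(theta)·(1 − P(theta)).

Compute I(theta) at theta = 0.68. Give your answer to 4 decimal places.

P = 1/(1+e^{0.8000}) = 0.3100
P(1−P) = 0.3100 × 0.6900 = 0.2139
I = a² × P(1−P) = 1.0² × 0.2139 = 0.21391

0.2139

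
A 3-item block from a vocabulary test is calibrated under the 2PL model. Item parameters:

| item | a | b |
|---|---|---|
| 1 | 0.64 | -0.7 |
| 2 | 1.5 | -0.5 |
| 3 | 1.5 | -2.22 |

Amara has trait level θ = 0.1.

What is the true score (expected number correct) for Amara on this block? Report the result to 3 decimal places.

2.306

P(θ) = 1 / (1 + exp(−a(θ − b)))
P_1 = 1/(1+e^{-0.5120}) = 0.6253
P_2 = 1/(1+e^{-0.9000}) = 0.7109
P_3 = 1/(1+e^{-3.4800}) = 0.9701
E[score] = 0.6253 + 0.7109 + 0.9701 = 2.3063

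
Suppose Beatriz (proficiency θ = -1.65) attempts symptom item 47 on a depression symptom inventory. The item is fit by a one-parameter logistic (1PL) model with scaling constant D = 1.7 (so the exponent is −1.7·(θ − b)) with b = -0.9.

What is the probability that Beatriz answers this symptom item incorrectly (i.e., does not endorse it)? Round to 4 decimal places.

P(θ) = 1 / (1 + exp(−D·(θ − b)))
Exponent: 1.7 × (-1.65 − (-0.9)) = -1.2750
1/(1 + e^{1.2750}) = 0.2184
P = 0.2184
P(incorrect) = 1 − 0.2184 = 0.7816

0.7816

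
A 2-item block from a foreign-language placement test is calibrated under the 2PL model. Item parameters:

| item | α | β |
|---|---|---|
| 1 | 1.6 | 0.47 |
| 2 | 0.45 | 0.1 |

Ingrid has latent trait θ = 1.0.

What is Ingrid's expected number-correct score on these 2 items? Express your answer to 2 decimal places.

1.30

P(θ) = 1 / (1 + exp(−α(θ − β)))
P_1 = 1/(1+e^{-0.8480}) = 0.7001
P_2 = 1/(1+e^{-0.4050}) = 0.5999
E[score] = 0.7001 + 0.5999 = 1.3000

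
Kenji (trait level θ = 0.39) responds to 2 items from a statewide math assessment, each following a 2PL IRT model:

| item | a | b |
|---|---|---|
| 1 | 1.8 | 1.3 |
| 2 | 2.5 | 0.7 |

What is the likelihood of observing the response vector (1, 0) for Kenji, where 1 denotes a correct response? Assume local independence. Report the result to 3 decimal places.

0.111

P(θ) = 1 / (1 + exp(−a(θ − b)))
P_1 = 1/(1+e^{1.6380}) = 0.1627
P_2 = 1/(1+e^{0.7750}) = 0.3154
L = P_1 × (1−P_2) = 0.1627 × 0.6846 = 0.11141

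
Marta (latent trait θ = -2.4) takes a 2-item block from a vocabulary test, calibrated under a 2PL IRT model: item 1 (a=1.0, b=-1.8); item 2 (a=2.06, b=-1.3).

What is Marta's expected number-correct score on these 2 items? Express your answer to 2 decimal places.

0.45

P(θ) = 1 / (1 + exp(−a(θ − b)))
P_1 = 1/(1+e^{0.6000}) = 0.3543
P_2 = 1/(1+e^{2.2660}) = 0.0940
E[score] = 0.3543 + 0.0940 = 0.4483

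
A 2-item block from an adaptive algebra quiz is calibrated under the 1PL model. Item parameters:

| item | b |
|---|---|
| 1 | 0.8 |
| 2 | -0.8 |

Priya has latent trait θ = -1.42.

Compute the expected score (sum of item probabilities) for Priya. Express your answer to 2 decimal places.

0.45

P(θ) = 1 / (1 + exp(−(θ − b)))
P_1 = 1/(1+e^{2.2200}) = 0.0980
P_2 = 1/(1+e^{0.6200}) = 0.3498
E[score] = 0.0980 + 0.3498 = 0.4478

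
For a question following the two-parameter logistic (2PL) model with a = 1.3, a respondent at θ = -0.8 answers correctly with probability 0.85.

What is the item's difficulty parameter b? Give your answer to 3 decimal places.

-2.134

P(θ) = 1 / (1 + exp(−a(θ − b)))
logit(0.85) = ln(0.85/0.15) = 1.7346
b = θ − logit/(a) = -0.8 − 1.7346/1.3000 = -2.1343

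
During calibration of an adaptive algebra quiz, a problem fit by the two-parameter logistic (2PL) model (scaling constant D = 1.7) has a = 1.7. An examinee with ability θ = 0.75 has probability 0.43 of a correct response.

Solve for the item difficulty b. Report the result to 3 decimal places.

P(θ) = 1 / (1 + exp(−D·a(θ − b)))
logit(0.43) = ln(0.43/0.57) = -0.2819
b = θ − logit/(1.7·a) = 0.75 − (-0.2819)/2.8900 = 0.8475

0.848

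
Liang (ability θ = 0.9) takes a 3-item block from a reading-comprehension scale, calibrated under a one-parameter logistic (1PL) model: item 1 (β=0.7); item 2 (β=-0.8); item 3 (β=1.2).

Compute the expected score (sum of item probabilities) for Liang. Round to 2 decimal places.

P(θ) = 1 / (1 + exp(−(θ − β)))
P_1 = 1/(1+e^{-0.2000}) = 0.5498
P_2 = 1/(1+e^{-1.7000}) = 0.8455
P_3 = 1/(1+e^{0.3000}) = 0.4256
E[score] = 0.5498 + 0.8455 + 0.4256 = 1.8209

1.82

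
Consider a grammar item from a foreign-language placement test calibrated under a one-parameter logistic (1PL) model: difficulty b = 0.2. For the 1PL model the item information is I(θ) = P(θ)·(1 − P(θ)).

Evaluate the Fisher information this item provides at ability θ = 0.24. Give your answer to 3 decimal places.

P = 1/(1+e^{-0.0400}) = 0.5100
P(1−P) = 0.5100 × 0.4900 = 0.2499
I = P(1−P) = 0.24990

0.250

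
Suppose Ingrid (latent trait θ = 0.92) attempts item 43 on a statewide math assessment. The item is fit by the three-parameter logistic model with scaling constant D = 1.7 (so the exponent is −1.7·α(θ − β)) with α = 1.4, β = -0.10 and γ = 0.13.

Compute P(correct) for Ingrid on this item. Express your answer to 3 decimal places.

P(θ) = γ + (1 − γ) · 1 / (1 + exp(−D·α(θ − β)))
Exponent: 1.7 × 1.4 × (0.92 − (-0.10)) = 2.4276
1/(1 + e^{-2.4276}) = 0.9189
P = 0.13 + 0.87 × 0.9189 = 0.9294

0.929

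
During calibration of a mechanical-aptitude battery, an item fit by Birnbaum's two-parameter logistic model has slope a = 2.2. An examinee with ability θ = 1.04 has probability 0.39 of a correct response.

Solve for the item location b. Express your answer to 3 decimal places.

1.243

P(θ) = 1 / (1 + exp(−a(θ − b)))
logit(0.39) = ln(0.39/0.61) = -0.4473
b = θ − logit/(a) = 1.04 − (-0.4473)/2.2000 = 1.2433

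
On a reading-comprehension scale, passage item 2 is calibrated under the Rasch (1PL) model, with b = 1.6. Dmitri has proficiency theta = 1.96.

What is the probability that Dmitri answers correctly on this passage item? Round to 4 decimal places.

0.5890

P(theta) = 1 / (1 + exp(−(theta − b)))
Exponent: (1.96 − 1.6) = 0.3600
1/(1 + e^{-0.3600}) = 0.5890
P = 0.5890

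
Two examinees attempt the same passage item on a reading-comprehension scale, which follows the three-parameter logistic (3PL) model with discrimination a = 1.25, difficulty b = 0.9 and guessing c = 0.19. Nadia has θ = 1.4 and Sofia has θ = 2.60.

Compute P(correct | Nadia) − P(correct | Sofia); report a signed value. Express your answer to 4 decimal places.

P(θ) = c + (1 − c) · 1 / (1 + exp(−a(θ − b)))
P(Nadia) = 0.7176  [exponent 0.6250]
P(Sofia) = 0.9136  [exponent 2.1250]
Difference = 0.7176 − 0.9136 = -0.1960

-0.1960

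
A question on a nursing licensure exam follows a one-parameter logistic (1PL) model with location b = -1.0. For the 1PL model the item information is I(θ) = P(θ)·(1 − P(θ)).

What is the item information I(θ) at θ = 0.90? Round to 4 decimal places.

P = 1/(1+e^{-1.9000}) = 0.8699
P(1−P) = 0.8699 × 0.1301 = 0.1132
I = P(1−P) = 0.11318

0.1132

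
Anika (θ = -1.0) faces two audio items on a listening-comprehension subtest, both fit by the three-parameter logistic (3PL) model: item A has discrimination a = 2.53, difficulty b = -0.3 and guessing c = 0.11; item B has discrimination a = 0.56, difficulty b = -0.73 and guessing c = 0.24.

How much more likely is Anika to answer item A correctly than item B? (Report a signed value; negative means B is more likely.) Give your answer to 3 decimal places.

P(θ) = c + (1 − c) · 1 / (1 + exp(−a(θ − b)))
P_A = 0.2394
P_B = 0.5913
P_A − P_B = -0.3519

-0.352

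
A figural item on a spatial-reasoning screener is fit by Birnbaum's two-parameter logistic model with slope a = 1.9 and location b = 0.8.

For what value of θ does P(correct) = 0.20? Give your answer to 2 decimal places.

0.07

P(θ) = 1 / (1 + exp(−a(θ − b)))
logit = ln(0.2000/0.8000) = -1.3863
θ = b + logit/(a) = 0.8 + (-1.3863)/1.9000 = 0.0704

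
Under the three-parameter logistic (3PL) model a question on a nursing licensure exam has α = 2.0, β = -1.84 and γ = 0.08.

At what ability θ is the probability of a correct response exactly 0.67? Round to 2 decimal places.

P(θ) = γ + (1 − γ) · 1 / (1 + exp(−α(θ − β)))
Remove guessing floor: (0.67 − 0.08)/(1 − 0.08) = 0.6413
logit = ln(0.6413/0.3587) = 0.5810
θ = β + logit/(α) = -1.84 + 0.5810/2.0000 = -1.5495

-1.55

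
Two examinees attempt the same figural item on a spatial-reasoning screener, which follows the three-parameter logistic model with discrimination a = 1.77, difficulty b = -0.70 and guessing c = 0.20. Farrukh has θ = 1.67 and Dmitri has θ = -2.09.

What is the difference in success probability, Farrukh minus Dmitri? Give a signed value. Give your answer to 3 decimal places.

P(θ) = c + (1 − c) · 1 / (1 + exp(−a(θ − b)))
P(Farrukh) = 0.9881  [exponent 4.1949]
P(Dmitri) = 0.2630  [exponent -2.4603]
Difference = 0.9881 − 0.2630 = 0.7252

0.725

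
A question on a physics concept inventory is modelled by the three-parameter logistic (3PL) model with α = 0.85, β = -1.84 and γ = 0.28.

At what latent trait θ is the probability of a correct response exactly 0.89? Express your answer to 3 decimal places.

0.175

P(θ) = γ + (1 − γ) · 1 / (1 + exp(−α(θ − β)))
Remove guessing floor: (0.89 − 0.28)/(1 − 0.28) = 0.8472
logit = ln(0.8472/0.1528) = 1.7130
θ = β + logit/(α) = -1.84 + 1.7130/0.8500 = 0.1753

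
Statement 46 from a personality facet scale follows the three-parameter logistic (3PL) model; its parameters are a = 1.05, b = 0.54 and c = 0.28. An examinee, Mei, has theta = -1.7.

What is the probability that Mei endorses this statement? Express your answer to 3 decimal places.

0.343

P(theta) = c + (1 − c) · 1 / (1 + exp(−a(theta − b)))
Exponent: 1.05 × (-1.7 − 0.54) = -2.3520
1/(1 + e^{2.3520}) = 0.0869
P = 0.28 + 0.72 × 0.0869 = 0.3426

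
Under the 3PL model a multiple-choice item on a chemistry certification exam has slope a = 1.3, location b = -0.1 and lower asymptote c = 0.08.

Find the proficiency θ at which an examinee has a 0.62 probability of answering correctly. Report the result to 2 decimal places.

P(θ) = c + (1 − c) · 1 / (1 + exp(−a(θ − b)))
Remove guessing floor: (0.62 − 0.08)/(1 − 0.08) = 0.5870
logit = ln(0.5870/0.4130) = 0.3514
θ = b + logit/(a) = -0.1 + 0.3514/1.3000 = 0.1703

0.17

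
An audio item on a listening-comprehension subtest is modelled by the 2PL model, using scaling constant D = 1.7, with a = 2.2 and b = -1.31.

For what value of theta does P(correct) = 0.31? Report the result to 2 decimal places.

P(theta) = 1 / (1 + exp(−D·a(theta − b)))
logit = ln(0.3100/0.6900) = -0.8001
theta = b + logit/(1.7·a) = -1.31 + (-0.8001)/3.7400 = -1.5239

-1.52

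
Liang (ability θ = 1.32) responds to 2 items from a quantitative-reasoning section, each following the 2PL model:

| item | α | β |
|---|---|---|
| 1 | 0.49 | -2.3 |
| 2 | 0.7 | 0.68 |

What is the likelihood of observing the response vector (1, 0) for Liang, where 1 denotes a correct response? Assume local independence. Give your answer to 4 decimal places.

P(θ) = 1 / (1 + exp(−α(θ − β)))
P_1 = 1/(1+e^{-1.7738}) = 0.8549
P_2 = 1/(1+e^{-0.4480}) = 0.6102
L = P_1 × (1−P_2) = 0.8549 × 0.3898 = 0.33328

0.3333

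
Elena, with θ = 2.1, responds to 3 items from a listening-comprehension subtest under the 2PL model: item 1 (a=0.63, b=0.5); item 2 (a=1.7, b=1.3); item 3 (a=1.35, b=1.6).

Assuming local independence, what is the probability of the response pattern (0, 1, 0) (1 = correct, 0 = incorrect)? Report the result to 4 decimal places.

P(θ) = 1 / (1 + exp(−a(θ − b)))
P_1 = 1/(1+e^{-1.0080}) = 0.7326
P_2 = 1/(1+e^{-1.3600}) = 0.7958
P_3 = 1/(1+e^{-0.6750}) = 0.6626
L = (1−P_1) × P_2 × (1−P_3) = 0.2674 × 0.7958 × 0.3374 = 0.07178

0.0718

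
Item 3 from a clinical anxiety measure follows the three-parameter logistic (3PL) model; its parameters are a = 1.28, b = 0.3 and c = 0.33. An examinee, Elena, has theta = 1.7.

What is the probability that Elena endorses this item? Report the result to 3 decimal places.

0.904

P(theta) = c + (1 − c) · 1 / (1 + exp(−a(theta − b)))
Exponent: 1.28 × (1.7 − 0.3) = 1.7920
1/(1 + e^{-1.7920}) = 0.8572
P = 0.33 + 0.67 × 0.8572 = 0.9043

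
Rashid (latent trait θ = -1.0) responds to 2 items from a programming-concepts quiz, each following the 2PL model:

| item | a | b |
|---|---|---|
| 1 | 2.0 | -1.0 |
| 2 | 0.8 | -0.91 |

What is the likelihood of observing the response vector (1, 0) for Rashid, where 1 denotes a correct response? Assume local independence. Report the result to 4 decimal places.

P(θ) = 1 / (1 + exp(−a(θ − b)))
P_1 = 1/(1+e^{0.0000}) = 0.5000
P_2 = 1/(1+e^{0.0720}) = 0.4820
L = P_1 × (1−P_2) = 0.5000 × 0.5180 = 0.25900

0.2590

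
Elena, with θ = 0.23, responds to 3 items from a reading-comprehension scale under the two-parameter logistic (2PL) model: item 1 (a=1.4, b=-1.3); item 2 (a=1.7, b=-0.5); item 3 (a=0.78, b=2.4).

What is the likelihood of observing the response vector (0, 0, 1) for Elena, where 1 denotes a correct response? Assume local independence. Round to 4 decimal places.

P(θ) = 1 / (1 + exp(−a(θ − b)))
P_1 = 1/(1+e^{-2.1420}) = 0.8949
P_2 = 1/(1+e^{-1.2410}) = 0.7757
P_3 = 1/(1+e^{1.6926}) = 0.1554
L = (1−P_1) × (1−P_2) × P_3 = 0.1051 × 0.2243 × 0.1554 = 0.00366

0.0037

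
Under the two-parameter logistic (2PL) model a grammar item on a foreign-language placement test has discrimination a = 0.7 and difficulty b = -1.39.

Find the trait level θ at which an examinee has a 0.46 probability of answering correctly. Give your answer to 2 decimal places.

-1.62

P(θ) = 1 / (1 + exp(−a(θ − b)))
logit = ln(0.4600/0.5400) = -0.1603
θ = b + logit/(a) = -1.39 + (-0.1603)/0.7000 = -1.6191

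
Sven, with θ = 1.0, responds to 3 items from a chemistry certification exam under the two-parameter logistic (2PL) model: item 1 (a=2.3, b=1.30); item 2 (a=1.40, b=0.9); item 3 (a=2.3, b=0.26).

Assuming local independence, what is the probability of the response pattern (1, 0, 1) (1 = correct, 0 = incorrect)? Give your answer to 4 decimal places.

P(θ) = 1 / (1 + exp(−a(θ − b)))
P_1 = 1/(1+e^{0.6900}) = 0.3340
P_2 = 1/(1+e^{-0.1400}) = 0.5349
P_3 = 1/(1+e^{-1.7020}) = 0.8458
L = P_1 × (1−P_2) × P_3 = 0.3340 × 0.4651 × 0.8458 = 0.13139

0.1314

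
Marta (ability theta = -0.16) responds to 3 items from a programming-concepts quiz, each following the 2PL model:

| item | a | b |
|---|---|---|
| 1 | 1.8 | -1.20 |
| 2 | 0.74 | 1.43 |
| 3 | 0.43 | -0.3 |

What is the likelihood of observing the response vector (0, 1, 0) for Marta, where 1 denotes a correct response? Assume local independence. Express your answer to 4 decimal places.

0.0152

P(theta) = 1 / (1 + exp(−a(theta − b)))
P_1 = 1/(1+e^{-1.8720}) = 0.8667
P_2 = 1/(1+e^{1.1766}) = 0.2357
P_3 = 1/(1+e^{-0.0602}) = 0.5150
L = (1−P_1) × P_2 × (1−P_3) = 0.1333 × 0.2357 × 0.4850 = 0.01524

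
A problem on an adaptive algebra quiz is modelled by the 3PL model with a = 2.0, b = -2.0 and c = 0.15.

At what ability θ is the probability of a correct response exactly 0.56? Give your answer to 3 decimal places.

P(θ) = c + (1 − c) · 1 / (1 + exp(−a(θ − b)))
Remove guessing floor: (0.56 − 0.15)/(1 − 0.15) = 0.4824
logit = ln(0.4824/0.5176) = -0.0706
θ = b + logit/(a) = -2.0 + (-0.0706)/2.0000 = -2.0353

-2.035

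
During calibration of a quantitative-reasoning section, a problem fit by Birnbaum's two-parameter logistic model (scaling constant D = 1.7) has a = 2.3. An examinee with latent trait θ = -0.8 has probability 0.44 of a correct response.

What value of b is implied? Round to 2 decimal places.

-0.74

P(θ) = 1 / (1 + exp(−D·a(θ − b)))
logit(0.44) = ln(0.44/0.56) = -0.2412
b = θ − logit/(1.7·a) = -0.8 − (-0.2412)/3.9100 = -0.7383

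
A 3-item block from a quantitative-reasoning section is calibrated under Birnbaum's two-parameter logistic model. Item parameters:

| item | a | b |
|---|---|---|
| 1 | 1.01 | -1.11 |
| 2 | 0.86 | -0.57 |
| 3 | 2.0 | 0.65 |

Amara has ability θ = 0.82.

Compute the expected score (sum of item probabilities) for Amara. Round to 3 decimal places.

2.227

P(θ) = 1 / (1 + exp(−a(θ − b)))
P_1 = 1/(1+e^{-1.9493}) = 0.8754
P_2 = 1/(1+e^{-1.1954}) = 0.7677
P_3 = 1/(1+e^{-0.3400}) = 0.5842
E[score] = 0.8754 + 0.7677 + 0.5842 = 2.2273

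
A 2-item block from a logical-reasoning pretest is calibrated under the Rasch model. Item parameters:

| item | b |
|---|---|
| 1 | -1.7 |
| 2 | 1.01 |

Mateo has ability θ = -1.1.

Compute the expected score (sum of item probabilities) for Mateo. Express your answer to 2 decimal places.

P(θ) = 1 / (1 + exp(−(θ − b)))
P_1 = 1/(1+e^{-0.6000}) = 0.6457
P_2 = 1/(1+e^{2.1100}) = 0.1081
E[score] = 0.6457 + 0.1081 = 0.7538

0.75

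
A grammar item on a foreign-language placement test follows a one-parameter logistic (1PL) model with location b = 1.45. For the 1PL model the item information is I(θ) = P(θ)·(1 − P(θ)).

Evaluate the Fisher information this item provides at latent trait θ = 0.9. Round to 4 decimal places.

P = 1/(1+e^{0.5500}) = 0.3659
P(1−P) = 0.3659 × 0.6341 = 0.2320
I = P(1−P) = 0.23201

0.2320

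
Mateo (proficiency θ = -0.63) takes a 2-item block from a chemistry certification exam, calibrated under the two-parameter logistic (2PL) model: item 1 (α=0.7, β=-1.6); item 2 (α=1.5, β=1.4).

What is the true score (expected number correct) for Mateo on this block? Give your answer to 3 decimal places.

P(θ) = 1 / (1 + exp(−α(θ − β)))
P_1 = 1/(1+e^{-0.6790}) = 0.6635
P_2 = 1/(1+e^{3.0450}) = 0.0454
E[score] = 0.6635 + 0.0454 = 0.7089

0.709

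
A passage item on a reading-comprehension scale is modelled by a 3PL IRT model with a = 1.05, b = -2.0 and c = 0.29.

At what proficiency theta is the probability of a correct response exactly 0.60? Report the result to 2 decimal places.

-2.24

P(theta) = c + (1 − c) · 1 / (1 + exp(−a(theta − b)))
Remove guessing floor: (0.60 − 0.29)/(1 − 0.29) = 0.4366
logit = ln(0.4366/0.5634) = -0.2549
theta = b + logit/(a) = -2.0 + (-0.2549)/1.0500 = -2.2428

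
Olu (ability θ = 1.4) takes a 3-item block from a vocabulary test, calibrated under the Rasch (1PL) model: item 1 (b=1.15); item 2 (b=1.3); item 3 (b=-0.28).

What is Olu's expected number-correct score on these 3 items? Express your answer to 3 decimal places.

P(θ) = 1 / (1 + exp(−(θ − b)))
P_1 = 1/(1+e^{-0.2500}) = 0.5622
P_2 = 1/(1+e^{-0.1000}) = 0.5250
P_3 = 1/(1+e^{-1.6800}) = 0.8429
E[score] = 0.5622 + 0.5250 + 0.8429 = 1.9301

1.930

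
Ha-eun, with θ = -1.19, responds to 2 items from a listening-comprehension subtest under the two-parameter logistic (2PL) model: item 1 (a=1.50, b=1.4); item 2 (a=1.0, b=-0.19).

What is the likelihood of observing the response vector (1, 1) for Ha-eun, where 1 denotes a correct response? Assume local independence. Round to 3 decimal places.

0.005

P(θ) = 1 / (1 + exp(−a(θ − b)))
P_1 = 1/(1+e^{3.8850}) = 0.0201
P_2 = 1/(1+e^{1.0000}) = 0.2689
L = P_1 × P_2 = 0.0201 × 0.2689 = 0.00541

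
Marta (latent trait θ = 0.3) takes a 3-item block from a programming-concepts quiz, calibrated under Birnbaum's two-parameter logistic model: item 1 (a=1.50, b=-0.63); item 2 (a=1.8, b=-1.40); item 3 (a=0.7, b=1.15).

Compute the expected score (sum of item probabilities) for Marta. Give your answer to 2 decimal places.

2.11

P(θ) = 1 / (1 + exp(−a(θ − b)))
P_1 = 1/(1+e^{-1.3950}) = 0.8014
P_2 = 1/(1+e^{-3.0600}) = 0.9552
P_3 = 1/(1+e^{0.5950}) = 0.3555
E[score] = 0.8014 + 0.9552 + 0.3555 = 2.1121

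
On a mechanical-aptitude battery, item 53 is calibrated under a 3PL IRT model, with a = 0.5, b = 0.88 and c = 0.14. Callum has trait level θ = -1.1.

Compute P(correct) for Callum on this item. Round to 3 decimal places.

0.373

P(θ) = c + (1 − c) · 1 / (1 + exp(−a(θ − b)))
Exponent: 0.5 × (-1.1 − 0.88) = -0.9900
1/(1 + e^{0.9900}) = 0.2709
P = 0.14 + 0.86 × 0.2709 = 0.3730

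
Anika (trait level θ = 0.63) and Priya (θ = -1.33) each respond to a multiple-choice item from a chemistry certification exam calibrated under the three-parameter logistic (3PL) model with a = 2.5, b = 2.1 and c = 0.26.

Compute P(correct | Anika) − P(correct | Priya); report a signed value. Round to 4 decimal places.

0.0182

P(θ) = c + (1 − c) · 1 / (1 + exp(−a(θ − b)))
P(Anika) = 0.2783  [exponent -3.6750]
P(Priya) = 0.2601  [exponent -8.5750]
Difference = 0.2783 − 0.2601 = 0.0182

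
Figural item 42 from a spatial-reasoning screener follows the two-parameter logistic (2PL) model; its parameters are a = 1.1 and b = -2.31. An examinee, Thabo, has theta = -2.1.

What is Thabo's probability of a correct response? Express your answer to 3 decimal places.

0.557

P(theta) = 1 / (1 + exp(−a(theta − b)))
Exponent: 1.1 × (-2.1 − (-2.31)) = 0.2310
1/(1 + e^{-0.2310}) = 0.5575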